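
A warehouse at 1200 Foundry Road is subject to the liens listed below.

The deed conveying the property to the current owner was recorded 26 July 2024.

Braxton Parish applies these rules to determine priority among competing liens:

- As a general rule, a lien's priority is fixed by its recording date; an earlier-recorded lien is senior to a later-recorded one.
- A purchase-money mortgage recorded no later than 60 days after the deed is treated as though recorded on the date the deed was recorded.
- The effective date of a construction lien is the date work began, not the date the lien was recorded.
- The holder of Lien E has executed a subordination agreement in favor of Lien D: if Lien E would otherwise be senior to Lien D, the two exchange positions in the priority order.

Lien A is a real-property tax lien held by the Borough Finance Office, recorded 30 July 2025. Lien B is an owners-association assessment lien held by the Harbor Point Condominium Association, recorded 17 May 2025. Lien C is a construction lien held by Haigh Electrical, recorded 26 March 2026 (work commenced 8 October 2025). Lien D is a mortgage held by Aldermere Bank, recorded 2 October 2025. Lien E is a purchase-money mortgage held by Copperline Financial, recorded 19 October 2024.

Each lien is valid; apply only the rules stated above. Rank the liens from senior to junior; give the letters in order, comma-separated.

First, effective dates: C is treated as recorded 8 October 2025, the work-commencement date; E missed the 60-day window (85 days after the deed), so its recording date stands.
Sorted by effective date: E (19 October 2024), B (17 May 2025), A (30 July 2025), D (2 October 2025), C (8 October 2025).
E would otherwise be senior to D, so under the subordination agreement E and D exchange positions.

D, B, A, E, C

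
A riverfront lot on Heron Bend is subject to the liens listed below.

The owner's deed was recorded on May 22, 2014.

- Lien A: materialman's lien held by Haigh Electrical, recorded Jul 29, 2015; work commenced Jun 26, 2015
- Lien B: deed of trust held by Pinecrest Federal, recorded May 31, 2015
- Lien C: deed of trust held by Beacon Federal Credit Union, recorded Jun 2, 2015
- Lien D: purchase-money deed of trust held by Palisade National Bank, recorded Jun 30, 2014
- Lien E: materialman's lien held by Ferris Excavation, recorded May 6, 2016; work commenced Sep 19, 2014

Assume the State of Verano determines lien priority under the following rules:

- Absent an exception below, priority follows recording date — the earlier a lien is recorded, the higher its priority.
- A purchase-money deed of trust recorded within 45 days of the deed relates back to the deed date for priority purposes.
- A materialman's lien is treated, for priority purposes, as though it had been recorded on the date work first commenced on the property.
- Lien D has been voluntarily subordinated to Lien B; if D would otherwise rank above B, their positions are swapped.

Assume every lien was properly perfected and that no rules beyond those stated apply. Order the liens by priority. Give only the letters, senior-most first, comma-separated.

B, E, D, C, A

Effective dates after the stated exceptions: A's effective date is Jun 26, 2015, when work began; D's effective date is the deed date, May 22, 2014; E's effective date is Sep 19, 2014, when work began.
By effective date: D (May 22, 2014), E (Sep 19, 2014), B (May 31, 2015), C (Jun 2, 2015), A (Jun 26, 2015).
Because D would otherwise rank above B, the subordination swaps them.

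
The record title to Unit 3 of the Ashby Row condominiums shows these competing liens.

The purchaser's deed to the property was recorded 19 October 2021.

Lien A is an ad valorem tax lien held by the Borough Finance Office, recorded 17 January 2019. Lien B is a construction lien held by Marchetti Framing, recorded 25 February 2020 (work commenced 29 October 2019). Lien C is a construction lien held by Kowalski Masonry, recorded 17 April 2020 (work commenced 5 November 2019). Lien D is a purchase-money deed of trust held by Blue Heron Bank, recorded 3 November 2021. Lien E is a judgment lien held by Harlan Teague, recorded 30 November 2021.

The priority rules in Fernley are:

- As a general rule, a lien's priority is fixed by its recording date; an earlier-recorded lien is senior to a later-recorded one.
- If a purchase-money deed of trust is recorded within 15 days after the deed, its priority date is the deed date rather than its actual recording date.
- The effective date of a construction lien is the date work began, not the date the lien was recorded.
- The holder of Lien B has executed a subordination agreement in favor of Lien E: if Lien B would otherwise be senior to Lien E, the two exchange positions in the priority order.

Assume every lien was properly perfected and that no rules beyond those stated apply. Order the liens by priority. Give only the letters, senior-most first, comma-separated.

A, E, C, D, B

First, effective dates: B's effective date is 29 October 2019, when work began; C is treated as recorded 5 November 2019, the work-commencement date; D's effective date is the deed date, 19 October 2021.
Ordering by effective date: A (17 January 2019), B (29 October 2019), C (5 November 2019), D (19 October 2021), E (30 November 2021).
B would otherwise be senior to E, so under the subordination agreement B and E exchange positions.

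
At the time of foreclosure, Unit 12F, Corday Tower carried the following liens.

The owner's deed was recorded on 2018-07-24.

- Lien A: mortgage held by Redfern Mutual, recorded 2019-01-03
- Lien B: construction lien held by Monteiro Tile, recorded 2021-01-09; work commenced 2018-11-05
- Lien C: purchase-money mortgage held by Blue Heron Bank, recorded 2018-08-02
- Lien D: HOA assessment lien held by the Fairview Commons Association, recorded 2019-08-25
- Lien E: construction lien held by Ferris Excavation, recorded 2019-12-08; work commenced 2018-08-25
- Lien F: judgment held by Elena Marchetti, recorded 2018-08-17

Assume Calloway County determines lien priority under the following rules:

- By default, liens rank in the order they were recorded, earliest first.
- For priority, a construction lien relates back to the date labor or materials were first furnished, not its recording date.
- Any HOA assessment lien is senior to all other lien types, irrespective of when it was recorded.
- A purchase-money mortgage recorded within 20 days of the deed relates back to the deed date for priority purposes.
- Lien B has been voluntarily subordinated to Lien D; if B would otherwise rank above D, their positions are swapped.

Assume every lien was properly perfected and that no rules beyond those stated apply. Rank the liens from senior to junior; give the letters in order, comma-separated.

D, C, F, E, B, A

Effective dates after the stated exceptions: B's effective date is 2018-11-05, when work began; C relates back to the deed date 2018-07-24; E is treated as recorded 2018-08-25, the work-commencement date.
D, as an HOA assessment lien, has superpriority and ranks first.
Among the remaining liens, by effective date: C (2018-07-24), F (2018-08-17), E (2018-08-25), B (2018-11-05), A (2019-01-03).
Since B is not senior to D, the subordination leaves the order unchanged.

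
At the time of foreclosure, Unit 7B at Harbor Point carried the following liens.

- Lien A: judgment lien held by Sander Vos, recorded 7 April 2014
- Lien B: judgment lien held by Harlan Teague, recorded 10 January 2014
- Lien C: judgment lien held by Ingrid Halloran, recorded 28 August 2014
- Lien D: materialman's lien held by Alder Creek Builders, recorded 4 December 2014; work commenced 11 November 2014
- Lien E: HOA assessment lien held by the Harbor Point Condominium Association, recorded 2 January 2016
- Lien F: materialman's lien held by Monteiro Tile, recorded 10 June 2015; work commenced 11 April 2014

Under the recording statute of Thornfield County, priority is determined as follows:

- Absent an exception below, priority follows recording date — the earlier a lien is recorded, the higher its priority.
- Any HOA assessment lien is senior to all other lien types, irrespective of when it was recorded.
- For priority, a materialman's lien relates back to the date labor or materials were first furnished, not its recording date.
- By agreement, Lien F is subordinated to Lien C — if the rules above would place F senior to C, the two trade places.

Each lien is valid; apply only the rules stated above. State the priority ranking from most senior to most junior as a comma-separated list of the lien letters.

Adjusting effective dates: D is treated as recorded 11 November 2014, the work-commencement date; F relates back to 11 April 2014 (work commenced).
E, as an HOA assessment lien, has superpriority and ranks first.
The other liens, earliest effective date first: B (10 January 2014), A (7 April 2014), F (11 April 2014), C (28 August 2014), D (11 November 2014).
F is senior to C before the subordination, so the two trade places.

E, B, A, C, F, D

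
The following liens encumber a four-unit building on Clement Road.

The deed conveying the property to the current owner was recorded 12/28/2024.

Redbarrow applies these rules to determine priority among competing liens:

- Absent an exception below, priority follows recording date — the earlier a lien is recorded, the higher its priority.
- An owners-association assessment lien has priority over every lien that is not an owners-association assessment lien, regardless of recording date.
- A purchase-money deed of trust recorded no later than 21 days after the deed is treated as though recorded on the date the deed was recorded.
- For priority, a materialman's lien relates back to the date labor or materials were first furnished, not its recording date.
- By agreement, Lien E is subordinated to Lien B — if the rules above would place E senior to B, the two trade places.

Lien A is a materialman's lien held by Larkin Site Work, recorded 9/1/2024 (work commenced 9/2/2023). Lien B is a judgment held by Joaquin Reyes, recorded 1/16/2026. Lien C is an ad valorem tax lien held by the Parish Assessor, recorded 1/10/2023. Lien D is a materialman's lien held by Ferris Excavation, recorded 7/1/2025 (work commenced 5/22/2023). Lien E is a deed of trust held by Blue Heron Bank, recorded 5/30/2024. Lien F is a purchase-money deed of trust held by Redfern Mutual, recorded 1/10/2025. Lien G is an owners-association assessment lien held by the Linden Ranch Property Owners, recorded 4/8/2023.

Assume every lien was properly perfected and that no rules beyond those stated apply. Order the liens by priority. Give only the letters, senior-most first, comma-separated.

Adjusting effective dates: A is treated as recorded 9/2/2023, the work-commencement date; D relates back to 5/22/2023 (work commenced); F was recorded within the 21-day window, so its effective date is the deed date 12/28/2024.
G is an owners-association assessment lien, so it outranks all other liens regardless of date.
Ordering the rest by effective date: C (1/10/2023), D (5/22/2023), A (9/2/2023), E (5/30/2024), F (12/28/2024), B (1/16/2026).
The subordination applies — E was senior to B — so E and B swap.

G, C, D, A, B, F, E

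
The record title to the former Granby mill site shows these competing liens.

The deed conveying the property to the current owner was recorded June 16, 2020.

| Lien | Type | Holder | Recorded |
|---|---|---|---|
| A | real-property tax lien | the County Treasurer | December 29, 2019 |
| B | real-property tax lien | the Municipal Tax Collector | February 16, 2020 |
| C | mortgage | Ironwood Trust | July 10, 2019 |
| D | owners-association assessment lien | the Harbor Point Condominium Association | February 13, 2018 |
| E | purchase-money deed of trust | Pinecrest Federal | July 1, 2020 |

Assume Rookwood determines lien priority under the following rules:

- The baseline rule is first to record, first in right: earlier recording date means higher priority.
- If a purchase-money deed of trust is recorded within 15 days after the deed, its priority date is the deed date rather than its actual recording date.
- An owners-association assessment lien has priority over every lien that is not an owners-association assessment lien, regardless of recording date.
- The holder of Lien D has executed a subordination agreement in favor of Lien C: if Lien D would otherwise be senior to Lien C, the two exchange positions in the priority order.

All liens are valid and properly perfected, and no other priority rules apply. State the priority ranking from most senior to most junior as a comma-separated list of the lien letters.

C, D, A, B, E

Adjusting effective dates: E's effective date is the deed date, June 16, 2020.
D is an owners-association assessment lien, so it outranks all other liens regardless of date.
Among the remaining liens, by effective date: C (July 10, 2019), A (December 29, 2019), B (February 16, 2020), E (June 16, 2020).
D is senior to C before the subordination, so the two trade places.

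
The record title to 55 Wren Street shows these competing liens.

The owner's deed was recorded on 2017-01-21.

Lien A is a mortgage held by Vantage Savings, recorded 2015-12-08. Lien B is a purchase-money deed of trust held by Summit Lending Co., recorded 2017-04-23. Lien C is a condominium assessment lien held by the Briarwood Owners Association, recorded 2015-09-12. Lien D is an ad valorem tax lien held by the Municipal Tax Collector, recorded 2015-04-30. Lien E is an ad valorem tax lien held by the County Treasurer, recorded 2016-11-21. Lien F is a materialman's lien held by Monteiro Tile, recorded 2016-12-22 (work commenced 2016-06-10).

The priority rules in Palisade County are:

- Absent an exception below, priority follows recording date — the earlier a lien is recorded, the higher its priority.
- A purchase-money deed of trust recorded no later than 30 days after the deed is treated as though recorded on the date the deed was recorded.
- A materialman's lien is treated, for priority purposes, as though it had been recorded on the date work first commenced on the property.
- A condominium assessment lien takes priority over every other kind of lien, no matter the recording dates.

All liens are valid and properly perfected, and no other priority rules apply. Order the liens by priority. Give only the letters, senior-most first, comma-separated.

C, D, A, F, E, B

Adjusting effective dates: B missed the 30-day window (92 days after the deed), so its recording date stands; F is treated as recorded 2016-06-10, the work-commencement date.
C is a condominium assessment lien and takes priority over every other lien.
The other liens, earliest effective date first: D (2015-04-30), A (2015-12-08), F (2016-06-10), E (2016-11-21), B (2017-04-23).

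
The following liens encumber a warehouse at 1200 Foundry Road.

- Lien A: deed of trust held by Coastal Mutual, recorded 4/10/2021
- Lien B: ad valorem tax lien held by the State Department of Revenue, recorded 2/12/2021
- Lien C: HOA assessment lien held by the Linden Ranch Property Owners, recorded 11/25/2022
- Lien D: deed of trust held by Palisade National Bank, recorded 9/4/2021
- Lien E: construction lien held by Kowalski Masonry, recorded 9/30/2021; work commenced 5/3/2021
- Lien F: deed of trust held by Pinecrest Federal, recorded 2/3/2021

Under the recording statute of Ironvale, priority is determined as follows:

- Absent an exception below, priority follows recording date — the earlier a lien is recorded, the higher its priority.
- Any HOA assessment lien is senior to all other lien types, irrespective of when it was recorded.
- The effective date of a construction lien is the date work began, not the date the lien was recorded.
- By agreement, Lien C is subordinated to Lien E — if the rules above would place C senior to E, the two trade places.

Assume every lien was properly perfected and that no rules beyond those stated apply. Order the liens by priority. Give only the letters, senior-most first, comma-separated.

Effective dates after the stated exceptions: E relates back to 5/3/2021 (work commenced).
C, as an HOA assessment lien, has superpriority and ranks first.
The other liens, earliest effective date first: F (2/3/2021), B (2/12/2021), A (4/10/2021), E (5/3/2021), D (9/4/2021).
The subordination applies — C was senior to E — so C and E swap.

E, F, B, A, C, D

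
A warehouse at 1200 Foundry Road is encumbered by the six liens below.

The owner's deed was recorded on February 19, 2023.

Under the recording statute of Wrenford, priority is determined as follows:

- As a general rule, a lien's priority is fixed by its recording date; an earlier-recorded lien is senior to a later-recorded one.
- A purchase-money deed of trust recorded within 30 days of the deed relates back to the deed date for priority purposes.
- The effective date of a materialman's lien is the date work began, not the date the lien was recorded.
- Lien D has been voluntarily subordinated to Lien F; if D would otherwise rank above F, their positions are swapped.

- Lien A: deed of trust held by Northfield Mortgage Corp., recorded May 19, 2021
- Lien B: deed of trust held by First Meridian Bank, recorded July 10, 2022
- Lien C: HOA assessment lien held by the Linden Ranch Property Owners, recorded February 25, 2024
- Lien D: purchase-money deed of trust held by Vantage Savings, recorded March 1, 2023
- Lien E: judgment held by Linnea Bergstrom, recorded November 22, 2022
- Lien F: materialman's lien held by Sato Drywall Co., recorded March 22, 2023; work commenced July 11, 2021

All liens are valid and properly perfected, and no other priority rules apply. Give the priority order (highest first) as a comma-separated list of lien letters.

A, F, B, E, D, C

Effective dates: D relates back to the deed date February 19, 2023; F relates back to July 11, 2021 (work commenced).
By effective date: A (May 19, 2021), F (July 11, 2021), B (July 10, 2022), E (November 22, 2022), D (February 19, 2023), C (February 25, 2024).
Since D is not senior to F, the subordination leaves the order unchanged.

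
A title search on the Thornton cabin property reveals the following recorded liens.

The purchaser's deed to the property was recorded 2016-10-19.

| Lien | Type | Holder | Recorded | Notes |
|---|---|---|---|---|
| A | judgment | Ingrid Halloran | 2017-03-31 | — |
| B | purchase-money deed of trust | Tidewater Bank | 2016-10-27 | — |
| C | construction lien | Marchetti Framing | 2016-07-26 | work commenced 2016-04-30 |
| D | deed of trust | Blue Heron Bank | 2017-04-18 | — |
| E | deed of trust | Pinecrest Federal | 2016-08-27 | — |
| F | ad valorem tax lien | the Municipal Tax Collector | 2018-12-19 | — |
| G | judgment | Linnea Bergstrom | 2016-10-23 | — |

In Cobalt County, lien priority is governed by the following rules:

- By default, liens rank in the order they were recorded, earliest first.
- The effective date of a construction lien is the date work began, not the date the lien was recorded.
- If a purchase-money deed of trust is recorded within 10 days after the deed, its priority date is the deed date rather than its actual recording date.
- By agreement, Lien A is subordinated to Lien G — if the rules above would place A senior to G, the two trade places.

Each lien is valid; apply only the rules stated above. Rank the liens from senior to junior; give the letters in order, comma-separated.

Adjusting effective dates: B was recorded within the 10-day window, so its effective date is the deed date 2016-10-19; C is treated as recorded 2016-04-30, the work-commencement date.
By effective date: C (2016-04-30), E (2016-08-27), B (2016-10-19), G (2016-10-23), A (2017-03-31), D (2017-04-18), F (2018-12-19).
Since A is not senior to G, the subordination leaves the order unchanged.

C, E, B, G, A, D, F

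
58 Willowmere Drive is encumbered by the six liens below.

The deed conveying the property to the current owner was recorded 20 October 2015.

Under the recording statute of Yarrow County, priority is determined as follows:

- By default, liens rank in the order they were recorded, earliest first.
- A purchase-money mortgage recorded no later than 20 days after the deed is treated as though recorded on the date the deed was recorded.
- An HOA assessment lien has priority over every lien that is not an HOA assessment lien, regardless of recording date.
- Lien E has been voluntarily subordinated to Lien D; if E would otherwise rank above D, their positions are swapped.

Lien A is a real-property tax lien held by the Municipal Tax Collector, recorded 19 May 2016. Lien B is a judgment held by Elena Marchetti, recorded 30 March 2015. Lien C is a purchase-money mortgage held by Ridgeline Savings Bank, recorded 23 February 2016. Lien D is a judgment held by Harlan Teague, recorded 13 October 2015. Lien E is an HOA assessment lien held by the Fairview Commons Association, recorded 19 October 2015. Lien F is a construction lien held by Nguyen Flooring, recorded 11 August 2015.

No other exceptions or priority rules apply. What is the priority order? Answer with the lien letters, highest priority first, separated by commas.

D, B, F, E, C, A

First, effective dates: C missed the 20-day window (126 days after the deed), so its recording date stands.
E, as an HOA assessment lien, has superpriority and ranks first.
Among the remaining liens, by effective date: B (30 March 2015), F (11 August 2015), D (13 October 2015), C (23 February 2016), A (19 May 2016).
E would otherwise be senior to D, so under the subordination agreement E and D exchange positions.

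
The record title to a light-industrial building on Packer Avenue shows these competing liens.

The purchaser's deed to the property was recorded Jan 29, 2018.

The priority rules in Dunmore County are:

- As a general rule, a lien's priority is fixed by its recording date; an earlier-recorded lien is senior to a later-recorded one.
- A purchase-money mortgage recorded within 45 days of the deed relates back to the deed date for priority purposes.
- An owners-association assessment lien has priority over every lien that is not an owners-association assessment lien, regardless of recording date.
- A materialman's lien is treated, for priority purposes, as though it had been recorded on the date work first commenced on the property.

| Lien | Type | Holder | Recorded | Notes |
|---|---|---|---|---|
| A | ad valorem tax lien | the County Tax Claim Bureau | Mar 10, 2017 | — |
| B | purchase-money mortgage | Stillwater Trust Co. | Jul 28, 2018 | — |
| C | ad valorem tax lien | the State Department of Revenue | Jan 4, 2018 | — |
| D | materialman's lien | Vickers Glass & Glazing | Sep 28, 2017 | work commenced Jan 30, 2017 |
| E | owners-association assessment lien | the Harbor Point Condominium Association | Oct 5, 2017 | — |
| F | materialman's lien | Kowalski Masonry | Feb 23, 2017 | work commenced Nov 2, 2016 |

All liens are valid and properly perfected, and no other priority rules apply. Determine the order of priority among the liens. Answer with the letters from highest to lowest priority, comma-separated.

E, F, D, A, C, B

Adjusting effective dates: B was recorded 180 days after the deed — beyond 45 days — so no relation-back applies; D's effective date is Jan 30, 2017, when work began; F's effective date is Nov 2, 2016, when work began.
E, as an owners-association assessment lien, has superpriority and ranks first.
Ordering the rest by effective date: F (Nov 2, 2016), D (Jan 30, 2017), A (Mar 10, 2017), C (Jan 4, 2018), B (Jul 28, 2018).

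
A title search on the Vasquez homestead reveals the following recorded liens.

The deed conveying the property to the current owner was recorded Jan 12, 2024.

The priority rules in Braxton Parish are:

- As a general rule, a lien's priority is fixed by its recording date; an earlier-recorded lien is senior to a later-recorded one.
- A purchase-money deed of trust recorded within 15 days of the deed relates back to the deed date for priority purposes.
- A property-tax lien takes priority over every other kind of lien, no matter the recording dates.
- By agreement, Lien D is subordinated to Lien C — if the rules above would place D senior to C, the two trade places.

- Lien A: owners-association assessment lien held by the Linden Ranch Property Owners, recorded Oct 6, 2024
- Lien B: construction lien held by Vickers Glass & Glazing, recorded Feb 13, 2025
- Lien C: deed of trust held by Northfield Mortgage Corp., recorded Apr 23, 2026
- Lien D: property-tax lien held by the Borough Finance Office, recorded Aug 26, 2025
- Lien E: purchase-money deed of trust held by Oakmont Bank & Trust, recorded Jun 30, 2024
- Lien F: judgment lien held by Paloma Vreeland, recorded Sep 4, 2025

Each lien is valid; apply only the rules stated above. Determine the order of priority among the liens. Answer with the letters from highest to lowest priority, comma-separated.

Adjusting effective dates: E was recorded 170 days after the deed — beyond 15 days — so no relation-back applies.
D is a property-tax lien and takes priority over every other lien.
Remaining liens by effective date: E (Jun 30, 2024), A (Oct 6, 2024), B (Feb 13, 2025), F (Sep 4, 2025), C (Apr 23, 2026).
The subordination applies — D was senior to C — so D and C swap.

C, E, A, B, F, D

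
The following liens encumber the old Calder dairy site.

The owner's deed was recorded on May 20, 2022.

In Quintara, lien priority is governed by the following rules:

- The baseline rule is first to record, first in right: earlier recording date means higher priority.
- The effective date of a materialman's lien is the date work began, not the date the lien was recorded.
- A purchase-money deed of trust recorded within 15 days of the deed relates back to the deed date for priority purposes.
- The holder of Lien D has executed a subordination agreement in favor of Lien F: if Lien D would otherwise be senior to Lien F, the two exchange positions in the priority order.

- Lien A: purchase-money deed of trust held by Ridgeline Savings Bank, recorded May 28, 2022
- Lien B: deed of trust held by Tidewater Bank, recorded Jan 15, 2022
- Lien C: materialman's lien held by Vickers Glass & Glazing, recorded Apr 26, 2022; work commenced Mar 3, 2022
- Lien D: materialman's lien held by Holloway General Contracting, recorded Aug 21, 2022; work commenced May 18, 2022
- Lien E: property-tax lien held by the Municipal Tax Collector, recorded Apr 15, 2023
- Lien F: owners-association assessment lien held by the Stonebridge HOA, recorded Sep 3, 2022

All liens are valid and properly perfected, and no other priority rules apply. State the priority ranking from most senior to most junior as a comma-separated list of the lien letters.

Effective dates after the stated exceptions: A was recorded within the 15-day window, so its effective date is the deed date May 20, 2022; C's effective date is Mar 3, 2022, when work began; D's effective date is May 18, 2022, when work began.
By effective date: B (Jan 15, 2022), C (Mar 3, 2022), D (May 18, 2022), A (May 20, 2022), F (Sep 3, 2022), E (Apr 15, 2023).
The subordination applies — D was senior to F — so D and F swap.

B, C, F, A, D, E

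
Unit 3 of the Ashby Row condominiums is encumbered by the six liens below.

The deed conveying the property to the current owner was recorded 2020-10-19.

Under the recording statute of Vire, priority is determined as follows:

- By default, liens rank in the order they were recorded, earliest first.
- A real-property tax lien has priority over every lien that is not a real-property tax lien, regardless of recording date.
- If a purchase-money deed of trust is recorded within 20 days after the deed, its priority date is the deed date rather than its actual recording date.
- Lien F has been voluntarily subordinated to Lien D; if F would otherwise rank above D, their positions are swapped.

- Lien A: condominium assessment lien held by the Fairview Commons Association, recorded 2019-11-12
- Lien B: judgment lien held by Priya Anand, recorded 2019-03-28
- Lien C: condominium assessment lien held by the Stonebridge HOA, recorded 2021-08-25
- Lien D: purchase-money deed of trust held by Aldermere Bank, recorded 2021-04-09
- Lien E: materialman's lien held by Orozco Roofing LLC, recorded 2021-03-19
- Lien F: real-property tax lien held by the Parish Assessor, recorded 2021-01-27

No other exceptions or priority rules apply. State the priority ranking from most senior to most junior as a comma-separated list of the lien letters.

Effective dates after the stated exceptions: D was recorded 172 days after the deed — beyond 20 days — so no relation-back applies.
F is a real-property tax lien, so it outranks all other liens regardless of date.
The other liens, earliest effective date first: B (2019-03-28), A (2019-11-12), E (2021-03-19), D (2021-04-09), C (2021-08-25).
F would otherwise be senior to D, so under the subordination agreement F and D exchange positions.

D, B, A, E, F, C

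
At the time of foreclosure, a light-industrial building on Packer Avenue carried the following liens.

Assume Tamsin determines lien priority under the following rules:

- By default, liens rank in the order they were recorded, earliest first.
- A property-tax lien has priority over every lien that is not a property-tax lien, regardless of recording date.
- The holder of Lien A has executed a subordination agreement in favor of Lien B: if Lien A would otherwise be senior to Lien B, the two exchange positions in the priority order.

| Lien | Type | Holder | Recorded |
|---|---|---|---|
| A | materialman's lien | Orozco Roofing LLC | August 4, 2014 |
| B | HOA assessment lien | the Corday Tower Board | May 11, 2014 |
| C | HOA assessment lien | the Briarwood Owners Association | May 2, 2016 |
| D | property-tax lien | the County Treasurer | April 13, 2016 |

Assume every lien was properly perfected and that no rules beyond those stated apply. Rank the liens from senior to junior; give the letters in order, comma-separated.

D, B, A, C

D, as a property-tax lien, has superpriority and ranks first.
The other liens, earliest effective date first: B (May 11, 2014), A (August 4, 2014), C (May 2, 2016).
A already ranks below B; the subordination has no effect.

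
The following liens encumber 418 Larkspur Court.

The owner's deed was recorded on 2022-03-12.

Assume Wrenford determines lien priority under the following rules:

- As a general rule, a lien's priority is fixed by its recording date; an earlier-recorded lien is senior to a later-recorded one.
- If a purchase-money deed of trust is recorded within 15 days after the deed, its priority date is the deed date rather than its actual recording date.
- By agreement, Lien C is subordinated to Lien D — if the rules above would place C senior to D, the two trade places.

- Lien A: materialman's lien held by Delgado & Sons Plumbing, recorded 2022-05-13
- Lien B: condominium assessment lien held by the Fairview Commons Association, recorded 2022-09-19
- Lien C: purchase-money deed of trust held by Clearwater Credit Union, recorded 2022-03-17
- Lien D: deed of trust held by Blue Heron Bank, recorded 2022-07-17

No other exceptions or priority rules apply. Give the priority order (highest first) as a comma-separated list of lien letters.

D, A, C, B

First, effective dates: C was recorded within the 15-day window, so its effective date is the deed date 2022-03-12.
By effective date: C (2022-03-12), A (2022-05-13), D (2022-07-17), B (2022-09-19).
Because C would otherwise rank above D, the subordination swaps them.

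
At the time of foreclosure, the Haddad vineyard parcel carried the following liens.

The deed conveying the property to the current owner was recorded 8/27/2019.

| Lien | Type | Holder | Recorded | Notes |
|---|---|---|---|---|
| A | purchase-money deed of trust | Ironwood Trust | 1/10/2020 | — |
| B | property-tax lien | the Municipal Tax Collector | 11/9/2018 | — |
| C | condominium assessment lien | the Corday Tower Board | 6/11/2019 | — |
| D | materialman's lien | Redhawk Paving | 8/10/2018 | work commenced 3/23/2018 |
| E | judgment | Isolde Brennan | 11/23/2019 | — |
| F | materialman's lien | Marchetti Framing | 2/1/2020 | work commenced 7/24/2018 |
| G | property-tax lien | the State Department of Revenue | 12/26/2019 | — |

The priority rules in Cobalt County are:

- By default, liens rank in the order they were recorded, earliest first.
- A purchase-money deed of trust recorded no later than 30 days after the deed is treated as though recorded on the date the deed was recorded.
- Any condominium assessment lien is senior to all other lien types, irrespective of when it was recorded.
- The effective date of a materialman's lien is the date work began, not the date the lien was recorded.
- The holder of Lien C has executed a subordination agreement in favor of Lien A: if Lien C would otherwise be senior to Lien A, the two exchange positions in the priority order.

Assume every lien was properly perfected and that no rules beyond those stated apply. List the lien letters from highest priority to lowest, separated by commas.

A, D, F, B, E, G, C

Effective dates after the stated exceptions: A missed the 30-day window (136 days after the deed), so its recording date stands; D relates back to 3/23/2018 (work commenced); F relates back to 7/24/2018 (work commenced).
C is a condominium assessment lien and takes priority over every other lien.
Among the remaining liens, by effective date: D (3/23/2018), F (7/24/2018), B (11/9/2018), E (11/23/2019), G (12/26/2019), A (1/10/2020).
The subordination applies — C was senior to A — so C and A swap.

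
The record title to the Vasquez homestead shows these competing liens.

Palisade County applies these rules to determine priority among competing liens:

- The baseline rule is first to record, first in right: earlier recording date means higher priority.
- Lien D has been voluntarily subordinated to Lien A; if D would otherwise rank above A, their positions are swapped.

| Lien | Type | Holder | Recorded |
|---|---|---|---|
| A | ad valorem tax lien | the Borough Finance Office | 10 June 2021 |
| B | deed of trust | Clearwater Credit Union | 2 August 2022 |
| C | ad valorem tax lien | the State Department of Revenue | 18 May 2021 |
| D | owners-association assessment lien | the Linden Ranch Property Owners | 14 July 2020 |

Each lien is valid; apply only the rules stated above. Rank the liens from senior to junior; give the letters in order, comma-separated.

Ordering by effective date: D (14 July 2020), C (18 May 2021), A (10 June 2021), B (2 August 2022).
D is senior to A before the subordination, so the two trade places.

A, C, D, B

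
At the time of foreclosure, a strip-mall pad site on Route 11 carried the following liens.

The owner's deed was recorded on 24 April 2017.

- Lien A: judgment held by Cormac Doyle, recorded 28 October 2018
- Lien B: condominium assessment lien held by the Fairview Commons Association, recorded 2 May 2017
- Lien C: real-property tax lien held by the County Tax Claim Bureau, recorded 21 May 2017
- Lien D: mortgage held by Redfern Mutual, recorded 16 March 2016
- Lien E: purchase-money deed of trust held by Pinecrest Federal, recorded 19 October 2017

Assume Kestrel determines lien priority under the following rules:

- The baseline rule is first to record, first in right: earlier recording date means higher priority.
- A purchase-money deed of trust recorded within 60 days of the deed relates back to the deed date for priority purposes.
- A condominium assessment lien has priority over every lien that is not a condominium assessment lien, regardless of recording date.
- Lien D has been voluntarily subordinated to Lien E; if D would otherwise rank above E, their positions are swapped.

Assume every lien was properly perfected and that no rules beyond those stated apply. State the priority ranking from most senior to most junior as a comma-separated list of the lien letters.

Adjusting effective dates: E missed the 60-day window (178 days after the deed), so its recording date stands.
B, as a condominium assessment lien, has superpriority and ranks first.
Remaining liens by effective date: D (16 March 2016), C (21 May 2017), E (19 October 2017), A (28 October 2018).
D is senior to E before the subordination, so the two trade places.

B, E, C, D, A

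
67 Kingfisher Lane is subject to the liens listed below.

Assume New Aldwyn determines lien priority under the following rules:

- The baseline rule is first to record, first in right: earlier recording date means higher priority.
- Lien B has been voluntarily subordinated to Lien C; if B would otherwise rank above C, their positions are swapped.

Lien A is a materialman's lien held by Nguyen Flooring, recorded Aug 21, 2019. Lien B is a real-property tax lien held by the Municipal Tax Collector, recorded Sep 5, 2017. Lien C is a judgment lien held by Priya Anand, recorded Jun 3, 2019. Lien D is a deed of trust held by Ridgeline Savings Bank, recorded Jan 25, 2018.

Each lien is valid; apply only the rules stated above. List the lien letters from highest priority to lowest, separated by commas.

C, D, B, A

Sorted by effective date: B (Sep 5, 2017), D (Jan 25, 2018), C (Jun 3, 2019), A (Aug 21, 2019).
Because B would otherwise rank above C, the subordination swaps them.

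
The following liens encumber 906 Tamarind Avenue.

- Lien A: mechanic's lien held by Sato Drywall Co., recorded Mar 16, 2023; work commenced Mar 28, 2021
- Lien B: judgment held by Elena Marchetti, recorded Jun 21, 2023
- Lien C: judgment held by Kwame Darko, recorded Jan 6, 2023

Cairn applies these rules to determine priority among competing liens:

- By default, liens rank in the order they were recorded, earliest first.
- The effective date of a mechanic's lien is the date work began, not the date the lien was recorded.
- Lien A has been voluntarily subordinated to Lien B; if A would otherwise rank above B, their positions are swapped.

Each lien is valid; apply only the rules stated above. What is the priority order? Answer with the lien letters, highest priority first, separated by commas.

B, C, A

First, effective dates: A relates back to Mar 28, 2021 (work commenced).
By effective date, earliest first: A (Mar 28, 2021), C (Jan 6, 2023), B (Jun 21, 2023).
A is senior to B before the subordination, so the two trade places.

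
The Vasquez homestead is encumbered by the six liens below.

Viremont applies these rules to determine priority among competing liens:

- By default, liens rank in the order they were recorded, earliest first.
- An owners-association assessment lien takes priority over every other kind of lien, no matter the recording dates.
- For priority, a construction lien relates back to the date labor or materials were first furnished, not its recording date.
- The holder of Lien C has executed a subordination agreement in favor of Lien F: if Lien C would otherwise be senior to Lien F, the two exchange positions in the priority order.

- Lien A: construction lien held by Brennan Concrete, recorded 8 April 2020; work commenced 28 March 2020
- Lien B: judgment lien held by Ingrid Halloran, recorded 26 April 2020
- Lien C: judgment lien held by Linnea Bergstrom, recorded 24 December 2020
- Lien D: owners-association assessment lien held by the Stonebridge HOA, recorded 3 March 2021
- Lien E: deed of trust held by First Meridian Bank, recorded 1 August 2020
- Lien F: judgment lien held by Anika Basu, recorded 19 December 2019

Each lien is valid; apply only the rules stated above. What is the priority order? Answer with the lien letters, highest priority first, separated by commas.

Adjusting effective dates: A relates back to 28 March 2020 (work commenced).
D, as an owners-association assessment lien, has superpriority and ranks first.
The other liens, earliest effective date first: F (19 December 2019), A (28 March 2020), B (26 April 2020), E (1 August 2020), C (24 December 2020).
C already ranks below F; the subordination has no effect.

D, F, A, B, E, C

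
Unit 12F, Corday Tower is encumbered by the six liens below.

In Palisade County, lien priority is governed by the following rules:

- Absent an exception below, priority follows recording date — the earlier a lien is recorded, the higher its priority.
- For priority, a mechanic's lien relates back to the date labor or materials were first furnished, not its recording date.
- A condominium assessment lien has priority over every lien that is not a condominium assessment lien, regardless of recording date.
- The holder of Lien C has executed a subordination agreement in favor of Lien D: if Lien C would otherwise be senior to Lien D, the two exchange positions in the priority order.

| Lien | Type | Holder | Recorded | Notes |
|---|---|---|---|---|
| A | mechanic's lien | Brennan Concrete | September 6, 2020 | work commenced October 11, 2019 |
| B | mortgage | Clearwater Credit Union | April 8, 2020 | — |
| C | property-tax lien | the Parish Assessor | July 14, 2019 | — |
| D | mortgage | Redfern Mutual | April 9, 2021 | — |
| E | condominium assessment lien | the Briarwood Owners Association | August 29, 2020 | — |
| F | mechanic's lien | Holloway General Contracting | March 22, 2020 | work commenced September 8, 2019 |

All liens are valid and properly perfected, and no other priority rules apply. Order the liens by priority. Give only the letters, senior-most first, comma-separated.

Effective dates after the stated exceptions: A is treated as recorded October 11, 2019, the work-commencement date; F relates back to September 8, 2019 (work commenced).
E, as a condominium assessment lien, has superpriority and ranks first.
Among the remaining liens, by effective date: C (July 14, 2019), F (September 8, 2019), A (October 11, 2019), B (April 8, 2020), D (April 9, 2021).
The subordination applies — C was senior to D — so C and D swap.

E, D, F, A, B, C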